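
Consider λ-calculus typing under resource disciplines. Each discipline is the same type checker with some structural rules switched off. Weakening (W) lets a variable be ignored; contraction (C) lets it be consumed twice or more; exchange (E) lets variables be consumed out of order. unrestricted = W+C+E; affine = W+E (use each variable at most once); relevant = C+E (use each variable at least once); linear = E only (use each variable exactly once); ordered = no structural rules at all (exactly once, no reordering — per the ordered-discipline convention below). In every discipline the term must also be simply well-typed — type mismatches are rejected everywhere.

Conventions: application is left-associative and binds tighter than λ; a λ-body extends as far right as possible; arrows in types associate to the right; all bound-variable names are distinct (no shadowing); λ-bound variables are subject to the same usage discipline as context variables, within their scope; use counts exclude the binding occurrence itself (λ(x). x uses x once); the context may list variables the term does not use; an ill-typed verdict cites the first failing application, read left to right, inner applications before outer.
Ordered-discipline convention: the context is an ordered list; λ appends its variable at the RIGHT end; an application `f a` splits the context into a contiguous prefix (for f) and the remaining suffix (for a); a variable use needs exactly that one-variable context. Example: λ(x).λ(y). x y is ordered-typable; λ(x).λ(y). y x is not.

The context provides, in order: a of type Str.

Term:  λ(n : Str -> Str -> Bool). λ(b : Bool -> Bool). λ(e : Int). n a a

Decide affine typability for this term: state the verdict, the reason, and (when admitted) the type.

no — a ×2 used more than once (contraction)
counts: a ×2, n [bound] ×1, b [bound] ×0, e [bound] ×0
uses in reading order: n, a, a
typing: the term checks, with type (Str -> Str -> Bool) -> (Bool -> Bool) -> Int -> Bool
per-discipline verdicts: ordered ✗ | linear ✗ | affine ✗ | relevant ✗ | unrestricted ✓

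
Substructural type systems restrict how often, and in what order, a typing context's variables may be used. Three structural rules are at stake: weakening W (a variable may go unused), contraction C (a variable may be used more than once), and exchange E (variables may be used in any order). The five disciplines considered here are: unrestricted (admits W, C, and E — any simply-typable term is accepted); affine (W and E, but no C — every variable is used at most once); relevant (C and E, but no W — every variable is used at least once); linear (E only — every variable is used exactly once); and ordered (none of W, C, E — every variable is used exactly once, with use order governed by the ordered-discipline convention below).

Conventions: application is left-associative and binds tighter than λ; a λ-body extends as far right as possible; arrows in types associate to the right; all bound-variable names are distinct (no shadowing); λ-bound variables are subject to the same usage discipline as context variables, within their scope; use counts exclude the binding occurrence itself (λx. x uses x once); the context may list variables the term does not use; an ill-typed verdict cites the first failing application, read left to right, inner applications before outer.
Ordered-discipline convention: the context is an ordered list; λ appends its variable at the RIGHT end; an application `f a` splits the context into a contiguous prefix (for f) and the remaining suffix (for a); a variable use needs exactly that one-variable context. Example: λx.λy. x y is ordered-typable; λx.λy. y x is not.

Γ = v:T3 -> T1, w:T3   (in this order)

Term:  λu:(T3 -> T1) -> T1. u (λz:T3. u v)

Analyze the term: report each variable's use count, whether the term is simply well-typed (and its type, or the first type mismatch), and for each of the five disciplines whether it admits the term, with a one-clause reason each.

usage: v: 1×, w: 0×, u [bound]: 2×, z [bound]: 0×
uses in reading order: u, u, v
typing: well-typed — term : ((T3 -> T1) -> T1) -> T1
ordered: ✗ — uses contraction: u ×2; unused: w, z — weakening required
linear: ✗ — uses contraction: u ×2; unused: w, z — weakening required
affine: ✗ — uses contraction: u ×2
relevant: ✗ — unused: w, z — weakening required
unrestricted: ✓ — type-checks (((T3 -> T1) -> T1) -> T1) and nothing is barred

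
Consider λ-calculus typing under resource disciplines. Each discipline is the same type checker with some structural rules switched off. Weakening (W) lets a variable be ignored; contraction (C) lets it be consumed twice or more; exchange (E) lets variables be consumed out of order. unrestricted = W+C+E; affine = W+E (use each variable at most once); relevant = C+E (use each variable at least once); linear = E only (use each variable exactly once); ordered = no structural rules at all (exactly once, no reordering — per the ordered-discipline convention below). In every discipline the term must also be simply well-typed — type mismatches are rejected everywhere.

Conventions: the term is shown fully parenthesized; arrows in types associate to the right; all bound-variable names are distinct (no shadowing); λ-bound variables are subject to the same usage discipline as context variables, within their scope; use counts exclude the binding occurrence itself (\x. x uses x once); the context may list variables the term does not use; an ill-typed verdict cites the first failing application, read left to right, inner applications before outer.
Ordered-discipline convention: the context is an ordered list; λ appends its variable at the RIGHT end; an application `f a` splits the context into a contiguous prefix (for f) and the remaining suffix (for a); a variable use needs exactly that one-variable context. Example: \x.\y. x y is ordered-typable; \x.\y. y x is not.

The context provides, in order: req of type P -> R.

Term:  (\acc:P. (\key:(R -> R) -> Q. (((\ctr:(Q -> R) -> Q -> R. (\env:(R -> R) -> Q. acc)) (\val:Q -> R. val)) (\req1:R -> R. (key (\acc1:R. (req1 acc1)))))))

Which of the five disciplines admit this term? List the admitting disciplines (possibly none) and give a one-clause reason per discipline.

accepted by: affine, unrestricted
variable uses: req: 0×; acc (λ-bound): 1×; key (λ-bound): 1×; ctr (λ-bound): 0×; env (λ-bound): 0×; val (λ-bound): 1×; req1 (λ-bound): 1×; acc1 (λ-bound): 1×
order of uses: acc, val, key, req1, acc1
typing: well-typed — term : P -> ((R -> R) -> Q) -> P
ordered: ✗, needs weakening: req, ctr, env unused
linear: ✗, needs weakening: req, ctr, env unused
affine: ✓, req, acc, key, ctr, env, val, req1, acc1: no repeats, contraction unneeded
relevant: ✗, needs weakening: req, ctr, env unused
unrestricted: ✓, type-checks (P -> ((R -> R) -> Q) -> P) and nothing is barred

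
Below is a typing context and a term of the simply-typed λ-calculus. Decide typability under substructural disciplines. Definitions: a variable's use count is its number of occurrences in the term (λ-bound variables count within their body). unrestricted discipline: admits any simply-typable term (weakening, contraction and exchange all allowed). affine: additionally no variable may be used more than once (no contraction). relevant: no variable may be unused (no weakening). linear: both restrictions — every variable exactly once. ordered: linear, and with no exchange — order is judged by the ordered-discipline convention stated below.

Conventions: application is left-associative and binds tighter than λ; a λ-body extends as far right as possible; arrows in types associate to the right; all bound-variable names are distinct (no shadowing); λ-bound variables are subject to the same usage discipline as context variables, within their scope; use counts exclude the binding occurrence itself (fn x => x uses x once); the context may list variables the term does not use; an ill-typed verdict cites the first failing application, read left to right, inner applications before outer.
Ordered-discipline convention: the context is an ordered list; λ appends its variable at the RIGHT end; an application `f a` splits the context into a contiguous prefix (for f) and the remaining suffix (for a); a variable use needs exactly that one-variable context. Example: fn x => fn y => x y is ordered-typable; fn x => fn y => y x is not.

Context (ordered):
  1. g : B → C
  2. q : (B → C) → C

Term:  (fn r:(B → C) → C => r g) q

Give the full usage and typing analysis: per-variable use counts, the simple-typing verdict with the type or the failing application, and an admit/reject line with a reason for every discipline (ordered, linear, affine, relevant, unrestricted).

use counts: g ×1, q ×1, r (bound) ×1
left-to-right use order: r, g, q
typing: ✓ — C
ordered ✗ (use order r, g, q needs exchange)
linear ✓ (g, q, r: one use apiece)
affine ✓ (no duplicate uses among g, q, r)
relevant ✓ (none of g, q, r goes unused)
unrestricted ✓ (well-typed at C; no restrictions here)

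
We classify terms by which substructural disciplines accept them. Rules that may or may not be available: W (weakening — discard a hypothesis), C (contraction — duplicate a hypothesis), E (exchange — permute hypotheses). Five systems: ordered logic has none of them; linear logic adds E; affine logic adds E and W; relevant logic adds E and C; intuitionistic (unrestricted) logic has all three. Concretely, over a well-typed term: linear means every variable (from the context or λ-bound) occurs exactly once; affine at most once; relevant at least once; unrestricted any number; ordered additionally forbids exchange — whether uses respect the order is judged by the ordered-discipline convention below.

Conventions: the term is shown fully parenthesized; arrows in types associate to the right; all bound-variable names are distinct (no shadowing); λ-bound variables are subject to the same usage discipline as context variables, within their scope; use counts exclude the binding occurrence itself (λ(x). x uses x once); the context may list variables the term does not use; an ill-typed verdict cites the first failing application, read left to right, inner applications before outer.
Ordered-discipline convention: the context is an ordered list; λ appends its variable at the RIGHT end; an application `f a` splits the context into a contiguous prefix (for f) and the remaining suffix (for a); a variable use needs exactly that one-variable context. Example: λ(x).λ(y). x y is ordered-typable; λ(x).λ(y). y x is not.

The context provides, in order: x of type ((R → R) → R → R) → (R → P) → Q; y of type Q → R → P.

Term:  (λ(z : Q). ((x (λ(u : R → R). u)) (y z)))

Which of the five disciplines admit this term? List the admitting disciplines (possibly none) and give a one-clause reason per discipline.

admitting disciplines: ordered, linear, affine, relevant, unrestricted
counts: x=1, y=1, z [bound]=1, u [bound]=1
left-to-right use order: x, u, y, z
typing: the term checks, with type Q → Q
ordered: ✓, one use each (x, y, z, u); ordered split holds
linear: ✓, each of x, y, z, u used exactly once
affine: ✓, x, y, z, u: no repeats, contraction unneeded
relevant: ✓, none of x, y, z, u goes unused
unrestricted: ✓, well-typed at Q → Q; no restrictions here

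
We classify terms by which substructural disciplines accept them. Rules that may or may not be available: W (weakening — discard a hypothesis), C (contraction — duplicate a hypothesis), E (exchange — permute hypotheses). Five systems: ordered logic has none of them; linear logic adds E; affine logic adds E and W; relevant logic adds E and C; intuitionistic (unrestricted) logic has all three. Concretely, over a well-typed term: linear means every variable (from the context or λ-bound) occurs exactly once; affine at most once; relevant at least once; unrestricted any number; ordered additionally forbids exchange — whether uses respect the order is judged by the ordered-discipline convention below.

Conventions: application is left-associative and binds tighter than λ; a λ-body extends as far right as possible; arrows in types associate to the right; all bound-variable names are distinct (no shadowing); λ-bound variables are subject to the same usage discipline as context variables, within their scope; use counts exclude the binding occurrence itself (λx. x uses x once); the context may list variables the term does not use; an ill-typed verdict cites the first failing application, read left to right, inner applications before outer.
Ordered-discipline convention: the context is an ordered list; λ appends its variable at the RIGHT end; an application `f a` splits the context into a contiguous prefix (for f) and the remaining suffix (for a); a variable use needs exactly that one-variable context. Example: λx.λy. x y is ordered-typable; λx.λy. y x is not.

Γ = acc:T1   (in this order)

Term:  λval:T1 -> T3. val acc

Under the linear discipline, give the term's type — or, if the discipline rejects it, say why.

term : (T1 -> T3) -> T3
variable uses: acc=1; val [bound]=1
use order (left to right): val, acc
typing: well-typed — term : (T1 -> T3) -> T3
summary: ordered ✗, linear ✓, affine ✓, relevant ✓, unrestricted ✓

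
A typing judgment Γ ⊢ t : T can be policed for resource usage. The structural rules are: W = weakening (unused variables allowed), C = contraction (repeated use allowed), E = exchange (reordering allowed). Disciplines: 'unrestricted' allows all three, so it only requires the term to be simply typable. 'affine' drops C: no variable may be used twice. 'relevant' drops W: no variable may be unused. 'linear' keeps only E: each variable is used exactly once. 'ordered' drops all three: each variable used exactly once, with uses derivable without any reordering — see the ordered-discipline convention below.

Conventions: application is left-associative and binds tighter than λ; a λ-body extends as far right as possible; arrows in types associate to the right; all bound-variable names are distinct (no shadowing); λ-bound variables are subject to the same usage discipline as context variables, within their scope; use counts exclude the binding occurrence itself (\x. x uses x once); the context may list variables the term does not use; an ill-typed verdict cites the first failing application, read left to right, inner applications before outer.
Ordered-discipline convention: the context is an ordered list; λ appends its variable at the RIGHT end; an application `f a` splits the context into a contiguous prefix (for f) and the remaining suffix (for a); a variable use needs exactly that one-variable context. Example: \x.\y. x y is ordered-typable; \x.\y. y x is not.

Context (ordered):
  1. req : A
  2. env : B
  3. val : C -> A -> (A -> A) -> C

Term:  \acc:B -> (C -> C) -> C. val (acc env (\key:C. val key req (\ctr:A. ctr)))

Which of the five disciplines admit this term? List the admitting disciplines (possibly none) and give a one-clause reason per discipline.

admitted by: relevant, unrestricted
variable uses: req ×1; env ×1; val ×2; acc (bound) ×1; key (bound) ×1; ctr (bound) ×1
order of uses: val, acc, env, val, key, req, ctr
typing: well-typed at (B -> (C -> C) -> C) -> A -> (A -> A) -> C
ordered ✗ (val ×2 used more than once (contraction))
linear ✗ (val ×2 used more than once (contraction))
affine ✗ (val ×2 used more than once (contraction))
relevant ✓ (none of req, env, val, acc, key, ctr goes unused)
unrestricted ✓ (type-checks ((B -> (C -> C) -> C) -> A -> (A -> A) -> C) and nothing is barred)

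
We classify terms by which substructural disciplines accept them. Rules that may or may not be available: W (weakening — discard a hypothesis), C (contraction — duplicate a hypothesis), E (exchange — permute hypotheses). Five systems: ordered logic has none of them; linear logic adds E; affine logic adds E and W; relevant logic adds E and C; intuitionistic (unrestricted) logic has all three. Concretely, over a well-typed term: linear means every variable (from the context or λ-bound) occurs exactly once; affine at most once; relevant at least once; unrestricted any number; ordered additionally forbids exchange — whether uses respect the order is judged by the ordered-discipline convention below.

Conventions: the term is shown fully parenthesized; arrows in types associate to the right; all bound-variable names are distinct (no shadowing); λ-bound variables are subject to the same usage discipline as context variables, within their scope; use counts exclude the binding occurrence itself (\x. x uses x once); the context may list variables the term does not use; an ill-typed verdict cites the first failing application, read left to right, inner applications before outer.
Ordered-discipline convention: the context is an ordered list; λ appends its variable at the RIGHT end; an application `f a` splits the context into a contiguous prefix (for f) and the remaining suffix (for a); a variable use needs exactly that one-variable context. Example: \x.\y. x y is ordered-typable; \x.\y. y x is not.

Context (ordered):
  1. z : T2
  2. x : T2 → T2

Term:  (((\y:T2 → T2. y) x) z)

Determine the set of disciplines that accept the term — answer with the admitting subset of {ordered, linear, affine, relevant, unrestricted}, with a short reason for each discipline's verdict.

admitted in: linear, affine, relevant, unrestricted
usage: z: 1; x: 1; y [bound]: 1
use order (left to right): y, x, z
typing: the term checks, with type T2
ordered ✗ (use order y, x, z needs exchange)
linear ✓ (single use per variable (z, x, y))
affine ✓ (no duplicate uses among z, x, y)
relevant ✓ (z, x, y: all used, weakening unneeded)
unrestricted ✓ (type-checks (T2) and nothing is barred)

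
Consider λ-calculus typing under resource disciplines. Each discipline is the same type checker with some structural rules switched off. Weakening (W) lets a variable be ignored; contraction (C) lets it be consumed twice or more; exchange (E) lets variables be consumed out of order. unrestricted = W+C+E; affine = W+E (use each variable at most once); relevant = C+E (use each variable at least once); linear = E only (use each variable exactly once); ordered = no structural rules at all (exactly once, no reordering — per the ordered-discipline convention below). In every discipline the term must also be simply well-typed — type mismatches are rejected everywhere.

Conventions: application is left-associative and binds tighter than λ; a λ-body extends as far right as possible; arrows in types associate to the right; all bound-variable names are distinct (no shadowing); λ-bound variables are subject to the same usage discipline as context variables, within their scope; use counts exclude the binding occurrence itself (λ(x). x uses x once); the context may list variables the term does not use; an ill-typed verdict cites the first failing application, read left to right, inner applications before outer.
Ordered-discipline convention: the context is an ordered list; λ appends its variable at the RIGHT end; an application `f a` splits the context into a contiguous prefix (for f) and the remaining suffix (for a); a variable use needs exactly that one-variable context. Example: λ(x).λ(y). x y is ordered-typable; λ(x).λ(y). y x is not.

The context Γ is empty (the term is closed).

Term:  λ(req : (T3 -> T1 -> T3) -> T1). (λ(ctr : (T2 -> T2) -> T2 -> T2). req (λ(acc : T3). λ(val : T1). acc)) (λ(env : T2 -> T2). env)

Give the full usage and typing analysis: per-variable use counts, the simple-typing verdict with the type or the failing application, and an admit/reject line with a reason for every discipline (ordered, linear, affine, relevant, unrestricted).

counts: req [bound]: 1; ctr [bound]: 0; acc [bound]: 1; val [bound]: 0; env [bound]: 1
use order (left to right): req, acc, env
typing: the term checks, with type ((T3 -> T1 -> T3) -> T1) -> T1
ordered: ✗, ctr, val left unused
linear: ✗, ctr, val left unused
affine: ✓, at most one use each (req, ctr, acc, val, env)
relevant: ✗, ctr, val left unused
unrestricted: ✓, typability at ((T3 -> T1 -> T3) -> T1) -> T1 is all that's needed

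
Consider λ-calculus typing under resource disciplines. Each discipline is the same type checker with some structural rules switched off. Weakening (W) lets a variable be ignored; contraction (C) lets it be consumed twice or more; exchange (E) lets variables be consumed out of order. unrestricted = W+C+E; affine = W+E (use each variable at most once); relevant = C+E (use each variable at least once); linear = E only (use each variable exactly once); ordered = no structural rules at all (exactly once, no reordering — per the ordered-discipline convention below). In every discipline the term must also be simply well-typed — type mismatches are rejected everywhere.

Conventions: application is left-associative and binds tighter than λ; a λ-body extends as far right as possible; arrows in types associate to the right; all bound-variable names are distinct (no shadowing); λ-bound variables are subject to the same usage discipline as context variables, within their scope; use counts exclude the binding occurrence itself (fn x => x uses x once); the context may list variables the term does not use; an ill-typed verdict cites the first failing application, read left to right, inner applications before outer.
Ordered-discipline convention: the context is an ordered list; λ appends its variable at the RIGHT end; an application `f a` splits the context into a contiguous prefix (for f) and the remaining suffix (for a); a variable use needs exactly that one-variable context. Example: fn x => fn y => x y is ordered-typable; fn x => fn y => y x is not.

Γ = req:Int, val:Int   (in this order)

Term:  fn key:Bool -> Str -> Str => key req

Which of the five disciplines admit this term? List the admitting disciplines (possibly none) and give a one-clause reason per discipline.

admitted in: none
variable uses: req: 1×; val: 0×; key (bound): 1×
left-to-right use order: key, req
typing: ill-typed: argument of type Int where Bool is required
ordered: ✗, fails simple typing
linear: ✗, a type mismatch blocks all five
affine: ✗, the type mismatch rejects it
relevant: ✗, not simply typable
unrestricted: ✗, fails simple typing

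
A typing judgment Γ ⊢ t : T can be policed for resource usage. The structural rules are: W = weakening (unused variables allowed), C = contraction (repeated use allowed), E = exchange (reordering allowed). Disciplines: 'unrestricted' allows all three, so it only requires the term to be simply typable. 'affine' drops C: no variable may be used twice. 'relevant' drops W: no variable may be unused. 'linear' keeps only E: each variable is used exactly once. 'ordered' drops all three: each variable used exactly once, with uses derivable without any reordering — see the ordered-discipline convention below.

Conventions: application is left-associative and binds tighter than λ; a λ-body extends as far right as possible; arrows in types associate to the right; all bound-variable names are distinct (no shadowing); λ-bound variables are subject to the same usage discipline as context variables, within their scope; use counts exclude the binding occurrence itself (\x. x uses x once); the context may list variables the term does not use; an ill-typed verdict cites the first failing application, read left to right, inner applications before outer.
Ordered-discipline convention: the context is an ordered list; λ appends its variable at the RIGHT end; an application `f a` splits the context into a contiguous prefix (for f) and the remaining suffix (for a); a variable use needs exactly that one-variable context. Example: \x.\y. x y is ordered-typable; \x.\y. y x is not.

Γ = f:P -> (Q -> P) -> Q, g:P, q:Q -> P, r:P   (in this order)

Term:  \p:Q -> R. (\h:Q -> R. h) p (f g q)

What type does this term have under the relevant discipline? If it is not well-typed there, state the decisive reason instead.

not well-typed under relevant — r never used (weakening)
variable uses: f: 1; g: 1; q: 1; r: 0; p [bound]: 1; h [bound]: 1
left-to-right use order: h, p, f, g, q
typing: well-typed — term : (Q -> R) -> R
per-discipline verdicts: ordered ✗, linear ✗, affine ✓, relevant ✗, unrestricted ✓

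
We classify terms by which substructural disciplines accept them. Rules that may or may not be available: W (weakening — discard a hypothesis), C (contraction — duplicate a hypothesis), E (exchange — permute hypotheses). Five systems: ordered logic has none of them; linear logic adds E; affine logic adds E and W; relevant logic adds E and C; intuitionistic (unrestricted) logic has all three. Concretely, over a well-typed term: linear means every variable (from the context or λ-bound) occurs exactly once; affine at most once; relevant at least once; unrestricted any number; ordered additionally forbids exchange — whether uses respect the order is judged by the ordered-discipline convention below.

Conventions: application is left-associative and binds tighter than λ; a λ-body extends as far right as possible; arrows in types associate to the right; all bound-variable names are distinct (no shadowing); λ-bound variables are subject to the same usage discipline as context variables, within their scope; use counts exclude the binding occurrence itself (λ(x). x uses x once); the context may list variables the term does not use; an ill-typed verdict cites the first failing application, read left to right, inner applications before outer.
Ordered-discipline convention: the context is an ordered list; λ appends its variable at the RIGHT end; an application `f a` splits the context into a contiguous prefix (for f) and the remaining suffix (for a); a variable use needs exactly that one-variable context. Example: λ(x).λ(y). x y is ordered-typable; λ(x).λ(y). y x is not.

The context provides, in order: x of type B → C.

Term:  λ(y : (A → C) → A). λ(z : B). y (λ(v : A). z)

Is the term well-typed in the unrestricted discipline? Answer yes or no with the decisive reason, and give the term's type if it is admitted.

no — fails simple typing
use counts: x ×0, y (bound) ×1, z (bound) ×1, v (bound) ×0
uses in reading order: y, z
typing: ill-typed: an argument A → B mismatches the expected A → C
summary: ordered ✗, linear ✗, affine ✗, relevant ✗, unrestricted ✗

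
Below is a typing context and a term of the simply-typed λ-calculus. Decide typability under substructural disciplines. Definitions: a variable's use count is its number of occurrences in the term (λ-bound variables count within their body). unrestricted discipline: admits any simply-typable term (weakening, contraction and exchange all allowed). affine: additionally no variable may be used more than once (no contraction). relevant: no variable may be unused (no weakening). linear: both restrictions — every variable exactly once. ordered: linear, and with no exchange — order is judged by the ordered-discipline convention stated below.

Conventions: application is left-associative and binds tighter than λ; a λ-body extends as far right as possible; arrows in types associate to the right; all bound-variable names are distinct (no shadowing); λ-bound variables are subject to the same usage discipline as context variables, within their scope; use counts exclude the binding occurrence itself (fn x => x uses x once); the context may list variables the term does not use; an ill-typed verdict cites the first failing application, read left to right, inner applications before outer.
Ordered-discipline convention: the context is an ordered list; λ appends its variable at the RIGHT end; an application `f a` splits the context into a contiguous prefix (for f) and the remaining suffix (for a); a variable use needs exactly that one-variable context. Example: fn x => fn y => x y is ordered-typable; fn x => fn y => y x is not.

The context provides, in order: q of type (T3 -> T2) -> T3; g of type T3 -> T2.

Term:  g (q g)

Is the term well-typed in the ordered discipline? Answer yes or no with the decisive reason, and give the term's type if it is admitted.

no — needs contraction — g ×2
use counts: q: 1×, g: 2×
left-to-right use order: g, q, g
typing: well-typed — term : T2
all disciplines: ordered ✗, linear ✗, affine ✗, relevant ✓, unrestricted ✓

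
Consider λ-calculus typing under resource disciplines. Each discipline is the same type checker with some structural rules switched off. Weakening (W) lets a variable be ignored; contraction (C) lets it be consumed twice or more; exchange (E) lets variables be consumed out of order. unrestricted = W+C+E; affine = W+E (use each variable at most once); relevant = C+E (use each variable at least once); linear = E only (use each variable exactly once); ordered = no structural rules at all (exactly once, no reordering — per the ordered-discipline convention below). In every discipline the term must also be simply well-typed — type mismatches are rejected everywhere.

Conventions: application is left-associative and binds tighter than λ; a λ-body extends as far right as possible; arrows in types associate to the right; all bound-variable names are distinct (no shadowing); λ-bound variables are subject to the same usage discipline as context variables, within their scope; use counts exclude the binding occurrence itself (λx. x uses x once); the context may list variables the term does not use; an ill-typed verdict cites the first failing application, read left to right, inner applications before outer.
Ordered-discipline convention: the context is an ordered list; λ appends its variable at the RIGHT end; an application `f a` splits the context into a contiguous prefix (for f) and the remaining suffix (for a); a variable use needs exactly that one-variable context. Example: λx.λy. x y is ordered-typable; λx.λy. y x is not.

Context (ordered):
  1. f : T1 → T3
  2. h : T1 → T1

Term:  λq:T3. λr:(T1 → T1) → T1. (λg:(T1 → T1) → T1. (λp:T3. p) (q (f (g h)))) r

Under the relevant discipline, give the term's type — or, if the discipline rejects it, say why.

not well-typed under relevant — not simply typable
use counts: f: 1, h: 1, q (λ-bound): 1, r (λ-bound): 1, g (λ-bound): 1, p (λ-bound): 1
use order (left to right): p, q, f, g, h, r
typing: ill-typed: applying a non-function (T3)
all disciplines: ordered ✗ | linear ✗ | affine ✗ | relevant ✗ | unrestricted ✗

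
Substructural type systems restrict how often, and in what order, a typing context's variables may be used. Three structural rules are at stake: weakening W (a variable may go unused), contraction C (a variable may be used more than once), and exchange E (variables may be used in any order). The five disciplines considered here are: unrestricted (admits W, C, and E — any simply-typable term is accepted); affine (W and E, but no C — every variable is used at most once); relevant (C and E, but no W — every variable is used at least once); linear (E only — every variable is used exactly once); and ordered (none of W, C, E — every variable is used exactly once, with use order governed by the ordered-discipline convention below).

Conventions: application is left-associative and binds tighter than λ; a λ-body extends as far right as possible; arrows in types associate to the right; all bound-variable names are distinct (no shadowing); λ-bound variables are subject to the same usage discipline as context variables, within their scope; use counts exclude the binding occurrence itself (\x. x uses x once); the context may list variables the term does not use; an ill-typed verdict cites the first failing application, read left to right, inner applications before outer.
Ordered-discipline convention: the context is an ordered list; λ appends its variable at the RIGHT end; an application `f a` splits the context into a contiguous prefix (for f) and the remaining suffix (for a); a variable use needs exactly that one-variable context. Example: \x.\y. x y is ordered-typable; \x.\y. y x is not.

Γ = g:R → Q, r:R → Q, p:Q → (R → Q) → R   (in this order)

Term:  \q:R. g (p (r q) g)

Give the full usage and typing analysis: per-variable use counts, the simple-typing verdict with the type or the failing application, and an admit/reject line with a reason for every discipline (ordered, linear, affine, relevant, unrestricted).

use counts: g=2; r=1; p=1; q [bound]=1
left-to-right use order: g, p, r, q, g
typing: the term checks, with type R → Q
ordered ✗ (repeated use of g ×2)
linear ✗ (repeated use of g ×2)
affine ✗ (repeated use of g ×2)
relevant ✓ (at least one use each (g, r, p, q))
unrestricted ✓ (well-typed at R → Q; no restrictions here)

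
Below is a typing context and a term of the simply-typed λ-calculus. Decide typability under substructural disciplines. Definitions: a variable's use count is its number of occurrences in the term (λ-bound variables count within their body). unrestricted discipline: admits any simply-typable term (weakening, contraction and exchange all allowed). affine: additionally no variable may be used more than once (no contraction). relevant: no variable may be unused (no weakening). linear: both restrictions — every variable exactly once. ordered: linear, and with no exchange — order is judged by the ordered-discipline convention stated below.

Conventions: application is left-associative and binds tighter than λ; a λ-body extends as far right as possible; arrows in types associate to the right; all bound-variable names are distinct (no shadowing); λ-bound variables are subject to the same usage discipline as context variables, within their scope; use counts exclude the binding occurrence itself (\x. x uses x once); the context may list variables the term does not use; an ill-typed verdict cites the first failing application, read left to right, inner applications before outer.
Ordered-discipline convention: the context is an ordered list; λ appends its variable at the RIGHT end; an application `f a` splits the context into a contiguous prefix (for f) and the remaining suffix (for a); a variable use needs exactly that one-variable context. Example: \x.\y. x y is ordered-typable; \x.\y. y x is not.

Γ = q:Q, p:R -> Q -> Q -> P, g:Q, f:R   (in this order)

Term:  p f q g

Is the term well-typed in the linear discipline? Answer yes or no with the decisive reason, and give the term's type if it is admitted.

yes — q, p, g, f: one use apiece; term : P
counts: q ×1; p ×1; g ×1; f ×1
order of uses: p, f, q, g
typing: the term checks, with type P
summary: ordered ✗; linear ✓; affine ✓; relevant ✓; unrestricted ✓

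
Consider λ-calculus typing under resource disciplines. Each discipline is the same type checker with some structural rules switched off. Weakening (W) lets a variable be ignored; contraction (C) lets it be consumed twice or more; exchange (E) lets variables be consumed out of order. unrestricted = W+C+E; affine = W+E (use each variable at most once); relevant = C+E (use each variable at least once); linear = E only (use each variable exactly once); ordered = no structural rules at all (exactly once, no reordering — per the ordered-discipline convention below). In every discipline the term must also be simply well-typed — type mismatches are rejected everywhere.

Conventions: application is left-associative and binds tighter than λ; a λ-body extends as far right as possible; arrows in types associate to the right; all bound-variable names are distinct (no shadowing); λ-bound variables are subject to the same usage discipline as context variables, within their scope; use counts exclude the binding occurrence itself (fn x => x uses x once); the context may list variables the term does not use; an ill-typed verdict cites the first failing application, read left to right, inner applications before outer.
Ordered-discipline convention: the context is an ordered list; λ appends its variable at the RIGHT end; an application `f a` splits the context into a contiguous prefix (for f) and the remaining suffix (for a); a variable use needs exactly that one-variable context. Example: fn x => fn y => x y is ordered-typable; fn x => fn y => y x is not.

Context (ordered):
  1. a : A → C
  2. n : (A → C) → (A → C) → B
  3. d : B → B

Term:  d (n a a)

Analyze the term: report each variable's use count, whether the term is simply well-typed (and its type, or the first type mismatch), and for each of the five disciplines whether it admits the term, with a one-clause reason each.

use counts: a: 2×, n: 1×, d: 1×
order of uses: d, n, a, a
typing: ✓ — B
ordered ✗ (a ×2 used more than once (contraction))
linear ✗ (a ×2 used more than once (contraction))
affine ✗ (a ×2 used more than once (contraction))
relevant ✓ (at least one use each (a, n, d))
unrestricted ✓ (typability at B is all that's needed)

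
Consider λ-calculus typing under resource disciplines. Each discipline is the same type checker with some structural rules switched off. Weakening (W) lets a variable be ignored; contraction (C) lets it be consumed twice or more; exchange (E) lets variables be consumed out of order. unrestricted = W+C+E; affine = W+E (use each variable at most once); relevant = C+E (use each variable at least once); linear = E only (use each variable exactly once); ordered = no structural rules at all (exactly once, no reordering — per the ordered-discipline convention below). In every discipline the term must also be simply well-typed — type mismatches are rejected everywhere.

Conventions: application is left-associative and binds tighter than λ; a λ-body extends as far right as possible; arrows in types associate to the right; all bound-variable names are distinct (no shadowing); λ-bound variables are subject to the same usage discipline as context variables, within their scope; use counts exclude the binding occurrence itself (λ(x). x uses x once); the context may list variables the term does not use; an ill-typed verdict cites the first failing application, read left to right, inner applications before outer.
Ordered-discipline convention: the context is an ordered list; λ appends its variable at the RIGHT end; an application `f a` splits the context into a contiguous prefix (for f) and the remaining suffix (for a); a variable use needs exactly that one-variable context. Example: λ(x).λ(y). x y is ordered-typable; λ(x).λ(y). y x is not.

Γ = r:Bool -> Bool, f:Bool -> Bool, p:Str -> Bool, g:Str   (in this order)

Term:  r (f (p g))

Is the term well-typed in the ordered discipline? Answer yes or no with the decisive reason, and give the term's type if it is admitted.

yes — one use each (r, f, p, g); ordered split holds; term : Bool
use counts: r=1; f=1; p=1; g=1
left-to-right use order: r, f, p, g
typing: the term checks, with type Bool
all disciplines: ordered ✓ | linear ✓ | affine ✓ | relevant ✓ | unrestricted ✓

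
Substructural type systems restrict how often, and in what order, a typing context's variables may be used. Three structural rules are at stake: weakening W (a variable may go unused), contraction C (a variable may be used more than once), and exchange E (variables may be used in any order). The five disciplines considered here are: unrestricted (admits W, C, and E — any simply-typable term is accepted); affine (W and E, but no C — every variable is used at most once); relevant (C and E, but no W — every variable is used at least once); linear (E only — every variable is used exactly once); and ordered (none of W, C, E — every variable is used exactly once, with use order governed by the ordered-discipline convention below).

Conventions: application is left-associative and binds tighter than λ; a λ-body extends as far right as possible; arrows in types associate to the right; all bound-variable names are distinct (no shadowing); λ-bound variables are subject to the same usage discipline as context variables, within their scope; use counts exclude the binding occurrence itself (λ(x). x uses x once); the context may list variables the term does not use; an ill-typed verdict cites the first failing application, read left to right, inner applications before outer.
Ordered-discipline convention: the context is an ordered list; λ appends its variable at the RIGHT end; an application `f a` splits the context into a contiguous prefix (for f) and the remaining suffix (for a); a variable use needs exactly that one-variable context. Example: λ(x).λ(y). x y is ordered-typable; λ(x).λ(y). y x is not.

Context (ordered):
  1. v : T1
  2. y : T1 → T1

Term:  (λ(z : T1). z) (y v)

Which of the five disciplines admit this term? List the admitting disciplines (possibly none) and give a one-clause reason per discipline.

admitted by: linear, affine, relevant, unrestricted
usage: v=1; y=1; z [bound]=1
uses in reading order: z, y, v
typing: well-typed at T1
ordered: ✗, no contiguous prefix/suffix split fits z, y, v
linear: ✓, each of v, y, z used exactly once
affine: ✓, v, y, z: no repeats, contraction unneeded
relevant: ✓, v, y, z: all used, weakening unneeded
unrestricted: ✓, well-typed at T1; no restrictions here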